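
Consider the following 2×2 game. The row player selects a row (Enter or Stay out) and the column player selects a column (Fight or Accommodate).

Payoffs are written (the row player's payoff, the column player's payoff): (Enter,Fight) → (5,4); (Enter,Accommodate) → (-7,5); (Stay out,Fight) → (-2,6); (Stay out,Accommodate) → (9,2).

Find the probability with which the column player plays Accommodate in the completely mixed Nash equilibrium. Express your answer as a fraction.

Let q be the probability that the column player plays Fight. In a completely mixed equilibrium, the row player must be indifferent between Enter and Stay out.
The row player's expected payoff from Enter is 5q − 7(1−q); from Stay out it is −2q + 9(1−q).
Setting these equal: 12q − 7 = −11q + 9, so q = 16/23.
Therefore the column player plays Accommodate with probability 1 − 16/23 = 7/23.

7/23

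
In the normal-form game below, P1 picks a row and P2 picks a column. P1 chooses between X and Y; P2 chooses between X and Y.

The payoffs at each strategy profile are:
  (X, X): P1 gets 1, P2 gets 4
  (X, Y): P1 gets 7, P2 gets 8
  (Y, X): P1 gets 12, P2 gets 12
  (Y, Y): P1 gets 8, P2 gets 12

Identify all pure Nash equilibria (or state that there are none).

(X, X): P1 prefers Y (12 > 1); P2 prefers Y (8 > 4) — not an equilibrium.
(X, Y): P1 prefers Y (8 > 7) — not an equilibrium.
(Y, X): P1 gets 12 ≥ 1 from X, and P2 gets 12 ≥ 12 from Y — Nash equilibrium.
(Y, Y): P1 gets 8 ≥ 7 from X, and P2 gets 12 ≥ 12 from X — Nash equilibrium.

(Y, X) and (Y, Y)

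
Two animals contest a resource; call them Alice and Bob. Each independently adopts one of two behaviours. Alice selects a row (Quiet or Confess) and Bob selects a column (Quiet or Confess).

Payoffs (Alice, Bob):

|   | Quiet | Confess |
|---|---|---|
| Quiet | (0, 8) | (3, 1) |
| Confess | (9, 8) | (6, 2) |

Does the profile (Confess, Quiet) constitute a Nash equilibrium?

Yes

At (Confess, Quiet), Alice earns 9; switching to Quiet would give 0, so Alice has no profitable deviation.
Bob earns 8; switching to Confess would give 2, so Bob has no profitable deviation.
Neither player can gain by a unilateral deviation, so this profile is a Nash equilibrium.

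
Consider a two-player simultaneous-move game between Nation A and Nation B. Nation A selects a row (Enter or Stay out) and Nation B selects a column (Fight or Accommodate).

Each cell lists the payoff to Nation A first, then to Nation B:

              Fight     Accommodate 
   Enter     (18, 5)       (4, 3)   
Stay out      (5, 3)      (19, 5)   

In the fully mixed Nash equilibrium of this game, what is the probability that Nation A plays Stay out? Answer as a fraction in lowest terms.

Let p be the probability that Nation A plays Enter. In a completely mixed equilibrium, Nation B must be indifferent between Fight and Accommodate.
Nation B's expected payoff from Fight is 5p + 3(1−p); from Accommodate it is 3p + 5(1−p).
Setting these equal: 2p + 3 = −2p + 5, so p = 1/2.
Therefore Nation A plays Stay out with probability 1 − 1/2 = 1/2.

1/2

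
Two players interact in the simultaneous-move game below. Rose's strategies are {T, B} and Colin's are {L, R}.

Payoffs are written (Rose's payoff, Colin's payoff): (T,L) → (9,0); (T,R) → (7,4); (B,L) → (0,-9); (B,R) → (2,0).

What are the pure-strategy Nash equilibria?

(T, L): Colin prefers R (4 > 0) — not an equilibrium.
(T, R): Rose gets 7 ≥ 2 from B, and Colin gets 4 ≥ 0 from L — Nash equilibrium.
(B, L): Rose prefers T (9 > 0); Colin prefers R (0 > -9) — not an equilibrium.
(B, R): Rose prefers T (7 > 2) — not an equilibrium.

(T, R)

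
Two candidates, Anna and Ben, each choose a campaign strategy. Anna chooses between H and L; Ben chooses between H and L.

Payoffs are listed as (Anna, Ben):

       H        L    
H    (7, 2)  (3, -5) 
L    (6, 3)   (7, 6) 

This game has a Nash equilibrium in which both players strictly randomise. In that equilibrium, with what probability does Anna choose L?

Let x be the probability that Anna plays H. In a completely mixed equilibrium, Ben must be indifferent between H and L.
Ben's expected payoff from H is 2x + 3(1−x); from L it is −5x + 6(1−x).
Setting these equal: −x + 3 = −11x + 6, so x = 3/10.
Therefore Anna plays L with probability 1 − 3/10 = 7/10.

7/10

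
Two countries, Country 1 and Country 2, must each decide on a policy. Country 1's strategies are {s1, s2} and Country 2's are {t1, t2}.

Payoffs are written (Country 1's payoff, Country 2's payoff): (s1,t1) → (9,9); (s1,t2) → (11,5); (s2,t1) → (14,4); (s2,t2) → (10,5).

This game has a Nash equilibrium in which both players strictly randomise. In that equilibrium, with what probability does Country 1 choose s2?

4/5

Let p be the probability that Country 1 plays s1. In a completely mixed equilibrium, Country 2 must be indifferent between t1 and t2.
Country 2's expected payoff from t1 is 9p + 4(1−p); from t2 it is 5p + 5(1−p).
Setting these equal: 5p + 4 = 5, so p = 1/5.
Therefore Country 1 plays s2 with probability 1 − 1/5 = 4/5.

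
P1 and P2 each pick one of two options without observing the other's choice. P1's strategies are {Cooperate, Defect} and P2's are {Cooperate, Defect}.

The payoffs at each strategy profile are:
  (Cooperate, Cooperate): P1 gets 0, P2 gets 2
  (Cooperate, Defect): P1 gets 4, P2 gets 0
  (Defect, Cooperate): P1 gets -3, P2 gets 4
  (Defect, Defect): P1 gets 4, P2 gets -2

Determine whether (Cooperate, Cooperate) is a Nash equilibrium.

At (Cooperate, Cooperate), P1 earns 0; switching to Defect would give -3, so P1 has no profitable deviation.
P2 earns 2; switching to Defect would give 0, so P2 has no profitable deviation.
Neither player can gain by a unilateral deviation, so this profile is a Nash equilibrium.

Yes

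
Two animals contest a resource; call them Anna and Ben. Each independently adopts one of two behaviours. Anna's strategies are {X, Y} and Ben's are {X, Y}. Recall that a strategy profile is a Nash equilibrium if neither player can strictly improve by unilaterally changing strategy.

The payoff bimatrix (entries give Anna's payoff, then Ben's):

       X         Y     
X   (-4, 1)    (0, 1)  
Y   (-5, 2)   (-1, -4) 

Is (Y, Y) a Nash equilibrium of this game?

At (Y, Y), Anna earns -1; switching to X would give 0, so Anna would deviate.
Ben earns -4; switching to X would give 2, so Ben would deviate.
Since at least one player can profitably deviate, this is not a Nash equilibrium.

No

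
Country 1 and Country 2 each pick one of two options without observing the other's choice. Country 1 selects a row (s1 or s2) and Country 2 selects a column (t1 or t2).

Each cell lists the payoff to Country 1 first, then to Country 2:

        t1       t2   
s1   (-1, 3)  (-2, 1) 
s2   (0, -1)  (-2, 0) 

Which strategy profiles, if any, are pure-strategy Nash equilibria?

(s1, t1): Country 1 prefers s2 (0 > -1) — not an equilibrium.
(s1, t2): Country 2 prefers t1 (3 > 1) — not an equilibrium.
(s2, t1): Country 2 prefers t2 (0 > -1) — not an equilibrium.
(s2, t2): Country 1 gets -2 ≥ -2 from s1, and Country 2 gets 0 ≥ -1 from t1 — Nash equilibrium.

(s2, t2)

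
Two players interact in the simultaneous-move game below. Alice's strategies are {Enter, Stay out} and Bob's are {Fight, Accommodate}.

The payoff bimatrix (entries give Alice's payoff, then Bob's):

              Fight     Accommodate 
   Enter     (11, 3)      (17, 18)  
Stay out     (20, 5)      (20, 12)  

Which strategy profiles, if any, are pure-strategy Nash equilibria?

(Stay out, Accommodate)

(Enter, Fight): Alice prefers Stay out (20 > 11); Bob prefers Accommodate (18 > 3) — not an equilibrium.
(Enter, Accommodate): Alice prefers Stay out (20 > 17) — not an equilibrium.
(Stay out, Fight): Bob prefers Accommodate (12 > 5) — not an equilibrium.
(Stay out, Accommodate): Alice gets 20 ≥ 17 from Enter, and Bob gets 12 ≥ 5 from Fight — Nash equilibrium.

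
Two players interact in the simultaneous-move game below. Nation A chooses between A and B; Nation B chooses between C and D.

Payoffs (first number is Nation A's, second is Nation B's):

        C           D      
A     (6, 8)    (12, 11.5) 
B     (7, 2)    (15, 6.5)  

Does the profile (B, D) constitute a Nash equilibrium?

At (B, D), Nation A earns 15; switching to A would give 12, so Nation A has no profitable deviation.
Nation B earns 6.5; switching to C would give 2, so Nation B has no profitable deviation.
Neither player can gain by a unilateral deviation, so this profile is a Nash equilibrium.

Yes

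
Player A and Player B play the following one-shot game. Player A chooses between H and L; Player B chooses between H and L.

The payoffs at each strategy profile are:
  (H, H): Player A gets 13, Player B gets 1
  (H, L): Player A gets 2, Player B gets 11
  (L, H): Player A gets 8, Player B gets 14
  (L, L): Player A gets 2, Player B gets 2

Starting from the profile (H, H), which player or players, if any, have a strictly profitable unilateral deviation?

Player A at (H, H) earns 13; deviating to L yields 8 — not better.
Player B earns 1; deviating to L yields 11 — a strict improvement.
Only Player B has a strictly profitable deviation.

Player B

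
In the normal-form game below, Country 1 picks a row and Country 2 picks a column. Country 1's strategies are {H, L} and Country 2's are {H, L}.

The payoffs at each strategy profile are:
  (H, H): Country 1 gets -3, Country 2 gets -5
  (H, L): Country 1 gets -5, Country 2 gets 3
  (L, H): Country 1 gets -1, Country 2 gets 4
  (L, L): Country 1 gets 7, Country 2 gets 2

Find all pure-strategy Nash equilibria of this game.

(L, H)

(H, H): Country 1 prefers L (-1 > -3); Country 2 prefers L (3 > -5) — not an equilibrium.
(H, L): Country 1 prefers L (7 > -5) — not an equilibrium.
(L, H): Country 1 gets -1 ≥ -3 from H, and Country 2 gets 4 ≥ 2 from L — Nash equilibrium.
(L, L): Country 2 prefers H (4 > 2) — not an equilibrium.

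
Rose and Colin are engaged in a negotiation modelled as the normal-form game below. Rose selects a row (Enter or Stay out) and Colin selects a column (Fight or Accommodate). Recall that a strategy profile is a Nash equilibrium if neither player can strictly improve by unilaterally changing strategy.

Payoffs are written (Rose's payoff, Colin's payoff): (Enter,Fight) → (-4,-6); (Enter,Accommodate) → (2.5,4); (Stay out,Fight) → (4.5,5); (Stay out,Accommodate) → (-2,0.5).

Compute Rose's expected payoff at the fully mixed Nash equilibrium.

First find y, the probability Colin plays Fight, from Rose's indifference between Enter and Stay out: −4y + 2.5(1−y) = 4.5y − 2(1−y), giving y = 9/26.
Since Rose is indifferent in equilibrium, Rose's expected payoff equals the payoff from either row against (9/26, 17/26). Using Enter: −4(9/26) + 2.5(17/26) = 1/4.

1/4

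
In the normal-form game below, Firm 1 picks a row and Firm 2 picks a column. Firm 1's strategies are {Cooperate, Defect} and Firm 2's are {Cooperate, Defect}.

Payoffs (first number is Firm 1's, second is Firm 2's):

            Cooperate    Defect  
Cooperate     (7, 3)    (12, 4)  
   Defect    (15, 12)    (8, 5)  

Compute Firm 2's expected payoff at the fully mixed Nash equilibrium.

33/8

First find p, the probability Firm 1 plays Cooperate, from Firm 2's indifference between Cooperate and Defect: 3p + 12(1−p) = 4p + 5(1−p), giving p = 7/8.
Since Firm 2 is indifferent in equilibrium, Firm 2's expected payoff equals the payoff from either column against (7/8, 1/8). Using Cooperate: 3(7/8) + 12(1/8) = 33/8.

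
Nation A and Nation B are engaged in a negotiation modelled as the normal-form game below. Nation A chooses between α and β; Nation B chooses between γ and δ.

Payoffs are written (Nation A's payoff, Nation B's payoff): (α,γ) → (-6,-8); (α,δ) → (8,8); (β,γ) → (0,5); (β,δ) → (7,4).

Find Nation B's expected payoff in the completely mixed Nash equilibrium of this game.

First find x, the probability Nation A plays α, from Nation B's indifference between γ and δ: −8x + 5(1−x) = 8x + 4(1−x), giving x = 1/17.
Since Nation B is indifferent in equilibrium, Nation B's expected payoff equals the payoff from either column against (1/17, 16/17). Using γ: −8(1/17) + 5(16/17) = 72/17.

72/17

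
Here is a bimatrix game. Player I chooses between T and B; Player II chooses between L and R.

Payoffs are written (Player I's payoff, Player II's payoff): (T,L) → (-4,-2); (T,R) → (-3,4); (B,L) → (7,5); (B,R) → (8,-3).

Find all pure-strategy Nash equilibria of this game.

(B, L)

(T, L): Player I prefers B (7 > -4); Player II prefers R (4 > -2) — not an equilibrium.
(T, R): Player I prefers B (8 > -3) — not an equilibrium.
(B, L): Player I gets 7 ≥ -4 from T, and Player II gets 5 ≥ -3 from R — Nash equilibrium.
(B, R): Player II prefers L (5 > -3) — not an equilibrium.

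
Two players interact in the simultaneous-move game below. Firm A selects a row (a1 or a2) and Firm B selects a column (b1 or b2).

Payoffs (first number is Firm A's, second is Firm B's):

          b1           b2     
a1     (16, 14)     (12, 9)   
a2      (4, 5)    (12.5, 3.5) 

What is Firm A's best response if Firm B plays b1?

Against b1, Firm A earns 16 from a1 and 4 from a2.
So a1 is the best response.

a1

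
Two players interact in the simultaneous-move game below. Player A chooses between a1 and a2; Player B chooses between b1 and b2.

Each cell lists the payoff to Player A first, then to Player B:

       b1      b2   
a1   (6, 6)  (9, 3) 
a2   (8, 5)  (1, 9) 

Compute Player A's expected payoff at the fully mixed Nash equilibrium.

33/5

First find y, the probability Player B plays b1, from Player A's indifference between a1 and a2: 6y + 9(1−y) = 8y + (1−y), giving y = 4/5.
Since Player A is indifferent in equilibrium, Player A's expected payoff equals the payoff from either row against (4/5, 1/5). Using a1: 6(4/5) + 9(1/5) = 33/5.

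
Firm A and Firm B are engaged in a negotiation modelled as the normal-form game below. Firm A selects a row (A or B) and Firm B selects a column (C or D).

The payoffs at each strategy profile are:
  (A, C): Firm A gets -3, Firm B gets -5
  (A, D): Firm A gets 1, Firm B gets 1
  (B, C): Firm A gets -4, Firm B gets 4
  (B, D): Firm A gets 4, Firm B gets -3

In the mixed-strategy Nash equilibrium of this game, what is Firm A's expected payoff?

-2

First find y, the probability Firm B plays C, from Firm A's indifference between A and B: −3y + (1−y) = −4y + 4(1−y), giving y = 3/4.
Since Firm A is indifferent in equilibrium, Firm A's expected payoff equals the payoff from either row against (3/4, 1/4). Using A: −3(3/4) + (1/4) = -2.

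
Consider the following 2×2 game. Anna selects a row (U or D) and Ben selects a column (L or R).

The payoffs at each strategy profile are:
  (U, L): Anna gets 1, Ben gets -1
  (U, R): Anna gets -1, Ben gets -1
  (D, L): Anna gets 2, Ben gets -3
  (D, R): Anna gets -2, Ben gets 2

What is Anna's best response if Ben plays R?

U

Against R, Anna earns -1 from U and -2 from D.
So U is the best response.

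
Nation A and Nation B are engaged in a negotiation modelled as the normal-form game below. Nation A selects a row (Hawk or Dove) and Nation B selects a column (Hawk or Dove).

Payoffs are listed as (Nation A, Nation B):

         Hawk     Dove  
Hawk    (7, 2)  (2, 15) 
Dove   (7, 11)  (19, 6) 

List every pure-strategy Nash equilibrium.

(Dove, Hawk)

(Hawk, Hawk): Nation B prefers Dove (15 > 2) — not an equilibrium.
(Hawk, Dove): Nation A prefers Dove (19 > 2) — not an equilibrium.
(Dove, Hawk): Nation A gets 7 ≥ 7 from Hawk, and Nation B gets 11 ≥ 6 from Dove — Nash equilibrium.
(Dove, Dove): Nation B prefers Hawk (11 > 6) — not an equilibrium.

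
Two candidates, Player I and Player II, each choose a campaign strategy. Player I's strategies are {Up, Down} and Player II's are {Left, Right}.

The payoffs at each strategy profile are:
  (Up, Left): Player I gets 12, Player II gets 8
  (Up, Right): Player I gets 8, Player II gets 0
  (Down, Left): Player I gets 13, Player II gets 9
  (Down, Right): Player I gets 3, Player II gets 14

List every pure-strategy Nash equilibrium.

none

(Up, Left): Player I prefers Down (13 > 12) — not an equilibrium.
(Up, Right): Player II prefers Left (8 > 0) — not an equilibrium.
(Down, Left): Player II prefers Right (14 > 9) — not an equilibrium.
(Down, Right): Player I prefers Up (8 > 3) — not an equilibrium.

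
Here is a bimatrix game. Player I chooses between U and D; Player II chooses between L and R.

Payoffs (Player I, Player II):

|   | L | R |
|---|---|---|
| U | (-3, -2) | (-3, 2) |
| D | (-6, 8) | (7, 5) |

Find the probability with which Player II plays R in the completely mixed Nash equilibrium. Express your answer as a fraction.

3/13

Let c be the probability that Player II plays L. In a completely mixed equilibrium, Player I must be indifferent between U and D.
Player I's expected payoff from U is −3c − 3(1−c); from D it is −6c + 7(1−c).
Setting these equal: -3 = −13c + 7, so c = 10/13.
Therefore Player II plays R with probability 1 − 10/13 = 3/13.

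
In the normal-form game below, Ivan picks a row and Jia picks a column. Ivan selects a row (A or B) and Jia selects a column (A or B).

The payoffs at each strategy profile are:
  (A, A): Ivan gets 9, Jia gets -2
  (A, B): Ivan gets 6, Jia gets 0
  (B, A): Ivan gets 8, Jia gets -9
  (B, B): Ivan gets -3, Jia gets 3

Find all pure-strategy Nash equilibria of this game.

(A, B)

(A, A): Jia prefers B (0 > -2) — not an equilibrium.
(A, B): Ivan gets 6 ≥ -3 from B, and Jia gets 0 ≥ -2 from A — Nash equilibrium.
(B, A): Ivan prefers A (9 > 8); Jia prefers B (3 > -9) — not an equilibrium.
(B, B): Ivan prefers A (6 > -3) — not an equilibrium.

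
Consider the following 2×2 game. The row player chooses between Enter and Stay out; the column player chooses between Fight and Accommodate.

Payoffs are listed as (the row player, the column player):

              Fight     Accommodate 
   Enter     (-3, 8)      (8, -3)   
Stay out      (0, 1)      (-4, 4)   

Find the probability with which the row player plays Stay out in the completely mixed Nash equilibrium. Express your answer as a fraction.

Let r be the probability that the row player plays Enter. In a completely mixed equilibrium, the column player must be indifferent between Fight and Accommodate.
The column player's expected payoff from Fight is 8r + (1−r); from Accommodate it is −3r + 4(1−r).
Setting these equal: 7r + 1 = −7r + 4, so r = 3/14.
Therefore the row player plays Stay out with probability 1 − 3/14 = 11/14.

11/14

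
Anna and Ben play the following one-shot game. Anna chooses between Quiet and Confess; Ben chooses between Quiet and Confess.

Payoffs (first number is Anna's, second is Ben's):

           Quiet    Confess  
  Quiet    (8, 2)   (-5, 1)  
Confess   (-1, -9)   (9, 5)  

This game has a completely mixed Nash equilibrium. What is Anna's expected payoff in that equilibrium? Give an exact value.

First find y, the probability Ben plays Quiet, from Anna's indifference between Quiet and Confess: 8y − 5(1−y) = −y + 9(1−y), giving y = 14/23.
Since Anna is indifferent in equilibrium, Anna's expected payoff equals the payoff from either row against (14/23, 9/23). Using Quiet: 8(14/23) − 5(9/23) = 67/23.

67/23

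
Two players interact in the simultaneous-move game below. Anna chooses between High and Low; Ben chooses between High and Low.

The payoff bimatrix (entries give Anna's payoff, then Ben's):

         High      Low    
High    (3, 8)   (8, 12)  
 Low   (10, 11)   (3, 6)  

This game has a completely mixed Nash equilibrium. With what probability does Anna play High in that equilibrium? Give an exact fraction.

5/9

Let x be the probability that Anna plays High. In a completely mixed equilibrium, Ben must be indifferent between High and Low.
Ben's expected payoff from High is 8x + 11(1−x); from Low it is 12x + 6(1−x).
Setting these equal: −3x + 11 = 6x + 6, so x = 5/9.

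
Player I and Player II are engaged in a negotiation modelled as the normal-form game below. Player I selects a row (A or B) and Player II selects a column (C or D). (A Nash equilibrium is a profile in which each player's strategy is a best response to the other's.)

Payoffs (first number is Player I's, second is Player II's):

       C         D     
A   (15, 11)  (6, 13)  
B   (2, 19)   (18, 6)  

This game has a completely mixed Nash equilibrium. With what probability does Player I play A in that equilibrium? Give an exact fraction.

13/15

Let x be the probability that Player I plays A. In a completely mixed equilibrium, Player II must be indifferent between C and D.
Player II's expected payoff from C is 11x + 19(1−x); from D it is 13x + 6(1−x).
Setting these equal: −8x + 19 = 7x + 6, so x = 13/15.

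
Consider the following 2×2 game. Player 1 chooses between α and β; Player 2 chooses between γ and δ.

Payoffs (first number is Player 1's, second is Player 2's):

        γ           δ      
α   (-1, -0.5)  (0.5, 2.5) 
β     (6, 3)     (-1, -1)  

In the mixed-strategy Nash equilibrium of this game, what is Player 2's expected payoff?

First find x, the probability Player 1 plays α, from Player 2's indifference between γ and δ: −0.5x + 3(1−x) = 2.5x − (1−x), giving x = 4/7.
Since Player 2 is indifferent in equilibrium, Player 2's expected payoff equals the payoff from either column against (4/7, 3/7). Using γ: −0.5(4/7) + 3(3/7) = 1.

1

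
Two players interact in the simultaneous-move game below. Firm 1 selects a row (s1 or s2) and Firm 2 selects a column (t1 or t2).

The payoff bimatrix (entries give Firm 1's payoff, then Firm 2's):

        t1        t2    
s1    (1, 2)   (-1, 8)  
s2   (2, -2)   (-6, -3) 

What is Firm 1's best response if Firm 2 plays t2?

s1

Against t2, Firm 1 earns -1 from s1 and -6 from s2.
So s1 is the best response.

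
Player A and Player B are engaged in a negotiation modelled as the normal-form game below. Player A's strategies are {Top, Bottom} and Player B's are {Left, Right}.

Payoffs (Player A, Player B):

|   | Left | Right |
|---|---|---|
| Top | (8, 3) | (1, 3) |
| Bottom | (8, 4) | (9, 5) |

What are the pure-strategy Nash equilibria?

(Top, Left): Player A gets 8 ≥ 8 from Bottom, and Player B gets 3 ≥ 3 from Right — Nash equilibrium.
(Top, Right): Player A prefers Bottom (9 > 1) — not an equilibrium.
(Bottom, Left): Player B prefers Right (5 > 4) — not an equilibrium.
(Bottom, Right): Player A gets 9 ≥ 1 from Top, and Player B gets 5 ≥ 4 from Left — Nash equilibrium.

(Top, Left) and (Bottom, Right)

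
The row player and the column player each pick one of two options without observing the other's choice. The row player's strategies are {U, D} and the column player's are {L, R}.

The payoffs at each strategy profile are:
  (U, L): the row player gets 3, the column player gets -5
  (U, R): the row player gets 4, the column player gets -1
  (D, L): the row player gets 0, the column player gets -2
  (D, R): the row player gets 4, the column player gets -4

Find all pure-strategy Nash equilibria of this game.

(U, R)

(U, L): the column player prefers R (-1 > -5) — not an equilibrium.
(U, R): the row player gets 4 ≥ 4 from D, and the column player gets -1 ≥ -5 from L — Nash equilibrium.
(D, L): the row player prefers U (3 > 0) — not an equilibrium.
(D, R): the column player prefers L (-2 > -4) — not an equilibrium.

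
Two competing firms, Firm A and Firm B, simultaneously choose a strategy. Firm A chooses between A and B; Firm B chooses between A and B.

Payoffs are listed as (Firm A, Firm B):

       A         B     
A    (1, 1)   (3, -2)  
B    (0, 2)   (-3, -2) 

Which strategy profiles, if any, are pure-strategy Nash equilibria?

(A, A): Firm A gets 1 ≥ 0 from B, and Firm B gets 1 ≥ -2 from B — Nash equilibrium.
(A, B): Firm B prefers A (1 > -2) — not an equilibrium.
(B, A): Firm A prefers A (1 > 0) — not an equilibrium.
(B, B): Firm A prefers A (3 > -3); Firm B prefers A (2 > -2) — not an equilibrium.

(A, A)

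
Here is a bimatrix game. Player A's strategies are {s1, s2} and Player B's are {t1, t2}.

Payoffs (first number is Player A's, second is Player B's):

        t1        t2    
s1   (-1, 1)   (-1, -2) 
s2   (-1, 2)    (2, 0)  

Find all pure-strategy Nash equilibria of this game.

(s1, t1) and (s2, t1)

(s1, t1): Player A gets -1 ≥ -1 from s2, and Player B gets 1 ≥ -2 from t2 — Nash equilibrium.
(s1, t2): Player A prefers s2 (2 > -1); Player B prefers t1 (1 > -2) — not an equilibrium.
(s2, t1): Player A gets -1 ≥ -1 from s1, and Player B gets 2 ≥ 0 from t2 — Nash equilibrium.
(s2, t2): Player B prefers t1 (2 > 0) — not an equilibrium.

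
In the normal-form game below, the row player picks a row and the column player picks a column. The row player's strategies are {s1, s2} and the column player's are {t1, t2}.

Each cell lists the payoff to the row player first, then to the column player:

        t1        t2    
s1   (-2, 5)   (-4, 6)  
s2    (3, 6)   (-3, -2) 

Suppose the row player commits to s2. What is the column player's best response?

t1

Against s2, the column player earns 6 from t1 and -2 from t2.
So t1 is the best response.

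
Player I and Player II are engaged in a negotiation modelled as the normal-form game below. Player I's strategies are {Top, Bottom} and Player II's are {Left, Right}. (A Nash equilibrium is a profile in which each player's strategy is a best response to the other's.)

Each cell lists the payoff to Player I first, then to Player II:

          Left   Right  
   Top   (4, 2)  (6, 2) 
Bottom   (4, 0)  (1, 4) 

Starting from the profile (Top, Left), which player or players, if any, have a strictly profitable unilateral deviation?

Neither

Player I at (Top, Left) earns 4; deviating to Bottom yields 4 — not better.
Player II earns 2; deviating to Right yields 2 — not better.
Neither player can strictly improve; the profile is a Nash equilibrium.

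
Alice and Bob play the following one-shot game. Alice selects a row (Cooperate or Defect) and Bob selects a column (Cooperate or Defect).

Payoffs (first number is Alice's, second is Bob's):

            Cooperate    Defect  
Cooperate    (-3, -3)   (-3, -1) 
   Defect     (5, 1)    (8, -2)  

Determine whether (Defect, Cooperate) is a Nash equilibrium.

At (Defect, Cooperate), Alice earns 5; switching to Cooperate would give -3, so Alice has no profitable deviation.
Bob earns 1; switching to Defect would give -2, so Bob has no profitable deviation.
Neither player can gain by a unilateral deviation, so this profile is a Nash equilibrium.

Yes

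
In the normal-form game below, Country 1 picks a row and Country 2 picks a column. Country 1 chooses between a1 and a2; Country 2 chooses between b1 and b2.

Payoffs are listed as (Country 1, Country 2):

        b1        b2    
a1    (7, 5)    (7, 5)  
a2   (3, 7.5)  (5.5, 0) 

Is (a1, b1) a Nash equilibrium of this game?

At (a1, b1), Country 1 earns 7; switching to a2 would give 3, so Country 1 has no profitable deviation.
Country 2 earns 5; switching to b2 would give 5, so Country 2 has no profitable deviation.
Neither player can gain by a unilateral deviation, so this profile is a Nash equilibrium.

Yes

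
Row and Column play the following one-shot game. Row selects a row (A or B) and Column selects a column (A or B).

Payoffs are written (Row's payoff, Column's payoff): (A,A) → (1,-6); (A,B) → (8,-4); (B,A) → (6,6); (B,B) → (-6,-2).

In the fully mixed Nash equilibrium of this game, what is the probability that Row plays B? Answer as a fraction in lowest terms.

1/5

Let p be the probability that Row plays A. In a completely mixed equilibrium, Column must be indifferent between A and B.
Column's expected payoff from A is −6p + 6(1−p); from B it is −4p − 2(1−p).
Setting these equal: −12p + 6 = −2p − 2, so p = 4/5.
Therefore Row plays B with probability 1 − 4/5 = 1/5.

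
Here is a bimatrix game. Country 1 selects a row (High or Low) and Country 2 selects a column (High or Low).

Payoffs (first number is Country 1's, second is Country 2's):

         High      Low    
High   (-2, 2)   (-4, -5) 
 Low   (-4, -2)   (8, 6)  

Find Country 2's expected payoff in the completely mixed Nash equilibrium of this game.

2/15

First find x, the probability Country 1 plays High, from Country 2's indifference between High and Low: 2x − 2(1−x) = −5x + 6(1−x), giving x = 8/15.
Since Country 2 is indifferent in equilibrium, Country 2's expected payoff equals the payoff from either column against (8/15, 7/15). Using High: 2(8/15) − 2(7/15) = 2/15.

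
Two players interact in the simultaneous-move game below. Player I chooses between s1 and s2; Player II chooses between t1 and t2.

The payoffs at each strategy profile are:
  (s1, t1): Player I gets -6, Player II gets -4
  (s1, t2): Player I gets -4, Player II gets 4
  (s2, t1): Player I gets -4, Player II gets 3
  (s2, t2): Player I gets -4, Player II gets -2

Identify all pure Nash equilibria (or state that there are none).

(s1, t1): Player I prefers s2 (-4 > -6); Player II prefers t2 (4 > -4) — not an equilibrium.
(s1, t2): Player I gets -4 ≥ -4 from s2, and Player II gets 4 ≥ -4 from t1 — Nash equilibrium.
(s2, t1): Player I gets -4 ≥ -6 from s1, and Player II gets 3 ≥ -2 from t2 — Nash equilibrium.
(s2, t2): Player II prefers t1 (3 > -2) — not an equilibrium.

(s1, t2) and (s2, t1)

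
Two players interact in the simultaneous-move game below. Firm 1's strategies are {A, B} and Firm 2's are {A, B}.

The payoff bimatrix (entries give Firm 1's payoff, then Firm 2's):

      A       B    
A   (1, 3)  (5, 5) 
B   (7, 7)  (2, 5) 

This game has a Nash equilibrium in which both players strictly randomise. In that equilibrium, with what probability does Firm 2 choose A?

Let c be the probability that Firm 2 plays A. In a completely mixed equilibrium, Firm 1 must be indifferent between A and B.
Firm 1's expected payoff from A is c + 5(1−c); from B it is 7c + 2(1−c).
Setting these equal: −4c + 5 = 5c + 2, so c = 1/3.

1/3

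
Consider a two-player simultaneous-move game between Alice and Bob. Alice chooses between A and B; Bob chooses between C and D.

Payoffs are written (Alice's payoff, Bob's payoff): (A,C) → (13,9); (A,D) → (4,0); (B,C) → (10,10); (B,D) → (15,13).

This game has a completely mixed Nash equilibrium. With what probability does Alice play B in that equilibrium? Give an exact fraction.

3/4

Let r be the probability that Alice plays A. In a completely mixed equilibrium, Bob must be indifferent between C and D.
Bob's expected payoff from C is 9r + 10(1−r); from D it is 13(1−r).
Setting these equal: −r + 10 = −13r + 13, so r = 1/4.
Therefore Alice plays B with probability 1 − 1/4 = 3/4.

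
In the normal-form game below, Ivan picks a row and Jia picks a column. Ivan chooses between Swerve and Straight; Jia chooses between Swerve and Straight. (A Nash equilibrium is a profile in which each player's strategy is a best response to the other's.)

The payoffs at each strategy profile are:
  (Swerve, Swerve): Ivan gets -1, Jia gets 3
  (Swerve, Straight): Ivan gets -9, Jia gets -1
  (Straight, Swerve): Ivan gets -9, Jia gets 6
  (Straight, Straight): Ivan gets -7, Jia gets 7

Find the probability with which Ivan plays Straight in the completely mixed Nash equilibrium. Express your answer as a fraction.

Let p be the probability that Ivan plays Swerve. In a completely mixed equilibrium, Jia must be indifferent between Swerve and Straight.
Jia's expected payoff from Swerve is 3p + 6(1−p); from Straight it is −p + 7(1−p).
Setting these equal: −3p + 6 = −8p + 7, so p = 1/5.
Therefore Ivan plays Straight with probability 1 − 1/5 = 4/5.

4/5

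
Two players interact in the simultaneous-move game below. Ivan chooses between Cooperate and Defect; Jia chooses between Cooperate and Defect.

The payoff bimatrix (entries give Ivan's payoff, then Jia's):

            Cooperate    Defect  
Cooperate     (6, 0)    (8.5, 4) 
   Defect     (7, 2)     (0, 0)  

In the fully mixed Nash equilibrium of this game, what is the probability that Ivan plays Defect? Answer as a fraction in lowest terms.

Let p be the probability that Ivan plays Cooperate. In a completely mixed equilibrium, Jia must be indifferent between Cooperate and Defect.
Jia's expected payoff from Cooperate is 2(1−p); from Defect it is 4p.
Setting these equal: −2p + 2 = 4p, so p = 1/3.
Therefore Ivan plays Defect with probability 1 − 1/3 = 2/3.

2/3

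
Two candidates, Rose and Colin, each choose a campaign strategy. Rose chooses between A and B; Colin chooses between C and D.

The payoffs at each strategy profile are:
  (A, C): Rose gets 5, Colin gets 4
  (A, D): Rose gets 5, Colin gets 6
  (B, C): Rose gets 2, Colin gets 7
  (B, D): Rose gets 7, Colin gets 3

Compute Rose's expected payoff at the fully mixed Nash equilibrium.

First find q, the probability Colin plays C, from Rose's indifference between A and B: 5q + 5(1−q) = 2q + 7(1−q), giving q = 2/5.
Since Rose is indifferent in equilibrium, Rose's expected payoff equals the payoff from either row against (2/5, 3/5). Using A: 5(2/5) + 5(3/5) = 5.

5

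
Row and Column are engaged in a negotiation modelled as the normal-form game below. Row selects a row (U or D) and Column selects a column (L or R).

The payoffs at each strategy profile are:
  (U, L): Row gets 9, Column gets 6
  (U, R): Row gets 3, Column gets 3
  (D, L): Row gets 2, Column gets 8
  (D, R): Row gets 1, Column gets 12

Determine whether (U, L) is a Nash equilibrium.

At (U, L), Row earns 9; switching to D would give 2, so Row has no profitable deviation.
Column earns 6; switching to R would give 3, so Column has no profitable deviation.
Neither player can gain by a unilateral deviation, so this profile is a Nash equilibrium.

Yes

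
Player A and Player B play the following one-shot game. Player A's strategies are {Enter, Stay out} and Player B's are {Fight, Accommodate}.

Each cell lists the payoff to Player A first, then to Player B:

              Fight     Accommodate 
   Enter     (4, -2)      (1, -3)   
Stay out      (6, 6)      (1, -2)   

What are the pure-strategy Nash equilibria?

(Stay out, Fight)

(Enter, Fight): Player A prefers Stay out (6 > 4) — not an equilibrium.
(Enter, Accommodate): Player B prefers Fight (-2 > -3) — not an equilibrium.
(Stay out, Fight): Player A gets 6 ≥ 4 from Enter, and Player B gets 6 ≥ -2 from Accommodate — Nash equilibrium.
(Stay out, Accommodate): Player B prefers Fight (6 > -2) — not an equilibrium.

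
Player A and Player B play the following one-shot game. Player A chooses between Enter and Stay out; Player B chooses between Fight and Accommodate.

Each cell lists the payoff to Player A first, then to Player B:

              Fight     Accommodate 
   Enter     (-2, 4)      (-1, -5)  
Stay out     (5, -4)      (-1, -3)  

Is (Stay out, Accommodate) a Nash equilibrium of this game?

At (Stay out, Accommodate), Player A earns -1; switching to Enter would give -1, so Player A has no profitable deviation.
Player B earns -3; switching to Fight would give -4, so Player B has no profitable deviation.
Neither player can gain by a unilateral deviation, so this profile is a Nash equilibrium.

Yes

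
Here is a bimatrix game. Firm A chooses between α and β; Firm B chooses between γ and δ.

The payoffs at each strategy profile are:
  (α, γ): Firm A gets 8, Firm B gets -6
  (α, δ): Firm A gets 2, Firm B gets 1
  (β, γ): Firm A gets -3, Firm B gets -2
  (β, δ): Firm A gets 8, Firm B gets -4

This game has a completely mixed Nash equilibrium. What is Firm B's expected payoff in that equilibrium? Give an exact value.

First find x, the probability Firm A plays α, from Firm B's indifference between γ and δ: −6x − 2(1−x) = x − 4(1−x), giving x = 2/9.
Since Firm B is indifferent in equilibrium, Firm B's expected payoff equals the payoff from either column against (2/9, 7/9). Using γ: −6(2/9) − 2(7/9) = -26/9.

-26/9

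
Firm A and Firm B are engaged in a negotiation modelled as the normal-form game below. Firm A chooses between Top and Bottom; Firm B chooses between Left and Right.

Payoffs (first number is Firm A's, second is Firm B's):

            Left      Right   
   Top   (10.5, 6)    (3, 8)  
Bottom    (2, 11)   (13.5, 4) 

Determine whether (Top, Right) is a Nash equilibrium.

No

At (Top, Right), Firm A earns 3; switching to Bottom would give 13.5, so Firm A would deviate.
Firm B earns 8; switching to Left would give 6, so Firm B has no profitable deviation.
Since at least one player can profitably deviate, this is not a Nash equilibrium.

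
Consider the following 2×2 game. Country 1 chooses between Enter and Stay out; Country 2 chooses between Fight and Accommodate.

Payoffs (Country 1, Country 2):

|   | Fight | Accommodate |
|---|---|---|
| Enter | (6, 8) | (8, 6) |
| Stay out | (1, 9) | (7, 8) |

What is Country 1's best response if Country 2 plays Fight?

Against Fight, Country 1 earns 6 from Enter and 1 from Stay out.
So Enter is the best response.

Enter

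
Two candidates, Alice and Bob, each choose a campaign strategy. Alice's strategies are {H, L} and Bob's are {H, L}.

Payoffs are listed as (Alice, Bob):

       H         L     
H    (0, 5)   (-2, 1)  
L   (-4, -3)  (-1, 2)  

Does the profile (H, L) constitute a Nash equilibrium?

At (H, L), Alice earns -2; switching to L would give -1, so Alice would deviate.
Bob earns 1; switching to H would give 5, so Bob would deviate.
Since at least one player can profitably deviate, this is not a Nash equilibrium.

No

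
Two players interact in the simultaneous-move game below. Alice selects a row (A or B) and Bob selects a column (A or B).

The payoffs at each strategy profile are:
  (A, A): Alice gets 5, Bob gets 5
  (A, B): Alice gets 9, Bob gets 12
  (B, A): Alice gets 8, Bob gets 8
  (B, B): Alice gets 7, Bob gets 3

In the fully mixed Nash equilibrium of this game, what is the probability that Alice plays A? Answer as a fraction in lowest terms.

Let p be the probability that Alice plays A. In a completely mixed equilibrium, Bob must be indifferent between A and B.
Bob's expected payoff from A is 5p + 8(1−p); from B it is 12p + 3(1−p).
Setting these equal: −3p + 8 = 9p + 3, so p = 5/12.

5/12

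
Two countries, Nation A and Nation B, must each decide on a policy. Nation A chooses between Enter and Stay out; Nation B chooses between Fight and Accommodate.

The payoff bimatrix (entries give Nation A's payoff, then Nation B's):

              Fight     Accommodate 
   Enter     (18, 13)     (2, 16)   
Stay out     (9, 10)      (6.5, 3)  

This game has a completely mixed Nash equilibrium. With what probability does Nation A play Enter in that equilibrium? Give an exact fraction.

Let r be the probability that Nation A plays Enter. In a completely mixed equilibrium, Nation B must be indifferent between Fight and Accommodate.
Nation B's expected payoff from Fight is 13r + 10(1−r); from Accommodate it is 16r + 3(1−r).
Setting these equal: 3r + 10 = 13r + 3, so r = 7/10.

7/10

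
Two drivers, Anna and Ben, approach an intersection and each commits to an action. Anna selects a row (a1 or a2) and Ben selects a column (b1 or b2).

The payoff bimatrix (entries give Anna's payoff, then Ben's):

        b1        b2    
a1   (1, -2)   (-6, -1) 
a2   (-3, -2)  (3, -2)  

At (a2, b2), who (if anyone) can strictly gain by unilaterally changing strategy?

Anna at (a2, b2) earns 3; deviating to a1 yields -6 — not better.
Ben earns -2; deviating to b1 yields -2 — not better.
Neither player can strictly improve; the profile is a Nash equilibrium.

Neither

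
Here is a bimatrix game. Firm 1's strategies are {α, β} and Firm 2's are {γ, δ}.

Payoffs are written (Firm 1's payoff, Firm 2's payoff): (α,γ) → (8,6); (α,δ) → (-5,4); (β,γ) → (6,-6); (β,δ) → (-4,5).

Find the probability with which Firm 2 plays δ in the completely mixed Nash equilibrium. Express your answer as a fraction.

2/3

Let q be the probability that Firm 2 plays γ. In a completely mixed equilibrium, Firm 1 must be indifferent between α and β.
Firm 1's expected payoff from α is 8q − 5(1−q); from β it is 6q − 4(1−q).
Setting these equal: 13q − 5 = 10q − 4, so q = 1/3.
Therefore Firm 2 plays δ with probability 1 − 1/3 = 2/3.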